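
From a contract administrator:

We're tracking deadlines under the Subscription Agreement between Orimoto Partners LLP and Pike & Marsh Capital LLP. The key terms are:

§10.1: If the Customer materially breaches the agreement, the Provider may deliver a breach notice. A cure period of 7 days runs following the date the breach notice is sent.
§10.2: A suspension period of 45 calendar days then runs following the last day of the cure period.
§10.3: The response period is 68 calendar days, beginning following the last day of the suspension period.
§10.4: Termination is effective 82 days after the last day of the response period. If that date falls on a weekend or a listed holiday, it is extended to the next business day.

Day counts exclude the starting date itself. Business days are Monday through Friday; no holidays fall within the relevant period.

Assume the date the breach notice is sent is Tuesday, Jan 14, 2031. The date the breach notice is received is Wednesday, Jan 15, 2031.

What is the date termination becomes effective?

Aug 4, 2031

The last day of the cure period: Jan 14, 2031 + 7 days = Jan 21, 2031.
Adding 45 calendar days to Jan 21, 2031 gives Mar 7, 2031, which is the last day of the suspension period.
The last day of the response period: Mar 7, 2031 + 68 days = May 14, 2031.
The date termination becomes effective: 82 calendar days after May 14, 2031 is Aug 4, 2031. Aug 4, 2031 is a Monday, so no roll-forward applies.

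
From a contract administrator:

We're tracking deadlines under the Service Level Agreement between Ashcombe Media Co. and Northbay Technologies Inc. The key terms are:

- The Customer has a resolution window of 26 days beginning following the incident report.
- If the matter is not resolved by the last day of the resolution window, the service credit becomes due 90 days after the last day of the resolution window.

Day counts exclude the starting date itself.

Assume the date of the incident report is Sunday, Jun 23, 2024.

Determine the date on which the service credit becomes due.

Adding 26 calendar days to Jun 23, 2024 gives Jul 19, 2024, which is the last day of the resolution window.
The date on which the service credit becomes due: 90 calendar days after Jul 19, 2024 is Oct 17, 2024.

Oct 17, 2024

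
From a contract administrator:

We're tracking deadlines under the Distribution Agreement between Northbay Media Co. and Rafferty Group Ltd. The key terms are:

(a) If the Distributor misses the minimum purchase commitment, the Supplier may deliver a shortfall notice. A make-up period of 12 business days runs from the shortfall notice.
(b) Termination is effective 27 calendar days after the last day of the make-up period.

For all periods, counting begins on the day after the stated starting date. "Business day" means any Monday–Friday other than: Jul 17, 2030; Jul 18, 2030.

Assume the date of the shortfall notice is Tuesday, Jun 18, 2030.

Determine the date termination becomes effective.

Jul 31, 2030

From Tuesday, Jun 18, 2030, 12 business days (Jun 19, Jun 20, Jun 21, Jun 24, …, Jul 2, Jul 3, Jul 4, skipping weekends) brings us to Thursday, Jul 4, 2030, which is the last day of the make-up period.
Adding 27 calendar days to Jul 4, 2030 gives Jul 31, 2030, which is the date termination becomes effective.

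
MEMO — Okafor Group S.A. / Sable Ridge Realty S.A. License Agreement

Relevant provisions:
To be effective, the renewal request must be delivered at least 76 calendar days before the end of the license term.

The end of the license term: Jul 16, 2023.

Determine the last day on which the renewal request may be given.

Jul 16, 2023 minus 76 days is May 1, 2023.

May 1, 2023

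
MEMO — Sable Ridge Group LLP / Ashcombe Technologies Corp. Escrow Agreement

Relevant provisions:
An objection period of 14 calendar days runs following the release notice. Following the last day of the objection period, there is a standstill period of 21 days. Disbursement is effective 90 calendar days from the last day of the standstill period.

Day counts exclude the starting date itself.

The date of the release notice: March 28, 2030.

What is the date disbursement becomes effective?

The last day of the objection period: 14 calendar days after March 28, 2030 is April 11, 2030.
The last day of the standstill period: April 11, 2030 + 21 days = May 2, 2030.
Adding 90 calendar days to May 2, 2030 gives July 31, 2030, which is the date disbursement becomes effective.

July 31, 2030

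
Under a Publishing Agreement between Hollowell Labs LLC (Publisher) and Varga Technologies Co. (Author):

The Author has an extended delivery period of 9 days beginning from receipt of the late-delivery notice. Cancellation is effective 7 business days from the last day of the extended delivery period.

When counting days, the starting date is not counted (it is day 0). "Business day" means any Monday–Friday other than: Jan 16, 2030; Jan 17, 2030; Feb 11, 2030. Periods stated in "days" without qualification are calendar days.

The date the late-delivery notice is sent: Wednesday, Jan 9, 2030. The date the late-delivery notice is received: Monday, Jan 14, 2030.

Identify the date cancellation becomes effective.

The last day of the extended delivery period: 9 calendar days after Jan 14, 2030 is Jan 23, 2030.
The date cancellation becomes effective: 7 business days after Wednesday, Jan 23, 2030, skipping weekends — Jan 24, Jan 25, Jan 28, Jan 29, Jan 30, Jan 31, Feb 1 — lands on Friday, Feb 1, 2030.

Feb 1, 2030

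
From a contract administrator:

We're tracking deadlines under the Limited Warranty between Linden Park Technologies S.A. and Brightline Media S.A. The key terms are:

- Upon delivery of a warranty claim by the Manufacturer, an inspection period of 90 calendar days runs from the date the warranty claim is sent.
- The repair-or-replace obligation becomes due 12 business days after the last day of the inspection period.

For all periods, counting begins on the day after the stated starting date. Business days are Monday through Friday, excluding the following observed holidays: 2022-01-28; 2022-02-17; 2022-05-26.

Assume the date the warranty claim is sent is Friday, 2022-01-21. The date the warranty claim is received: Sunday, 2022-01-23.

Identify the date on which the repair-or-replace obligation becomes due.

Adding 90 calendar days to 2022-01-21 gives 2022-04-21, which is the last day of the inspection period.
The date on which the repair-or-replace obligation becomes due: counting 12 business days from Thursday, 2022-04-21 (Apr 22, Apr 25, Apr 26, Apr 27, …, May 5, May 6, May 9, skipping weekends) reaches Monday, 2022-05-09.

2022-05-09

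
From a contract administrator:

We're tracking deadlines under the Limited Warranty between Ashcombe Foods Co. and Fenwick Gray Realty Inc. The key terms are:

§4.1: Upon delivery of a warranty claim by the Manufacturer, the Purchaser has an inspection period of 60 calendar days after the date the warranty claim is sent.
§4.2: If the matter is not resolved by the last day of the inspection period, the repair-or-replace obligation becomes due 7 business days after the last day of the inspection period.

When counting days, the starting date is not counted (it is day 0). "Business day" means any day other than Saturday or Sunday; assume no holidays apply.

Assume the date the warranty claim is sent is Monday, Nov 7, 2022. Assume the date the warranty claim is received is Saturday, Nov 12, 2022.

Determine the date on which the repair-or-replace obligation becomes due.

The last day of the inspection period: 60 calendar days after Nov 7, 2022 is Jan 6, 2023.
The date on which the repair-or-replace obligation becomes due: 7 business days after Friday, Jan 6, 2023, skipping weekends — Jan 9, Jan 10, Jan 11, Jan 12, Jan 13, Jan 16, Jan 17 — lands on Tuesday, Jan 17, 2023.

Jan 17, 2023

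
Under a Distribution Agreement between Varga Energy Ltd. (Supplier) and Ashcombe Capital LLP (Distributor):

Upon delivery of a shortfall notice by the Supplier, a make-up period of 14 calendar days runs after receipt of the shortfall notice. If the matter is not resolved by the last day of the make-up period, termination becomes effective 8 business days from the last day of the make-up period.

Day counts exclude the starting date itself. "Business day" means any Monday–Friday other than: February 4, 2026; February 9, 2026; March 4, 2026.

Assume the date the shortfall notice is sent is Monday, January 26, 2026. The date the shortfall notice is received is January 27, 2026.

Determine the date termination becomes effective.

February 20, 2026

Adding 14 calendar days to January 27, 2026 gives February 10, 2026, which is the last day of the make-up period.
The date termination becomes effective: 8 business days after Tuesday, February 10, 2026, skipping weekends — Feb 11, Feb 12, Feb 13, Feb 16, Feb 17, Feb 18, Feb 19, Feb 20 — lands on Friday, February 20, 2026.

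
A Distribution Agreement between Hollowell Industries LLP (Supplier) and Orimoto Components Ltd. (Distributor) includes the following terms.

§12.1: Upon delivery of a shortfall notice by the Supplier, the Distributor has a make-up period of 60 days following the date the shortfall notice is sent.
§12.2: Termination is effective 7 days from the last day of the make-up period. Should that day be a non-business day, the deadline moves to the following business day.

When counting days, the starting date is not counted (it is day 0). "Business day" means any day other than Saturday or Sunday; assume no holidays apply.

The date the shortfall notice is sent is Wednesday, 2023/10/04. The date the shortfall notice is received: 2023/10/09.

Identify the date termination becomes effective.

Adding 60 calendar days to 2023/10/04 gives 2023/12/03, which is the last day of the make-up period.
The date termination becomes effective: 7 calendar days after 2023/12/03 is 2023/12/10. That falls on a Sunday, so it rolls to the next business day, Monday, 2023/12/11.

2023/12/11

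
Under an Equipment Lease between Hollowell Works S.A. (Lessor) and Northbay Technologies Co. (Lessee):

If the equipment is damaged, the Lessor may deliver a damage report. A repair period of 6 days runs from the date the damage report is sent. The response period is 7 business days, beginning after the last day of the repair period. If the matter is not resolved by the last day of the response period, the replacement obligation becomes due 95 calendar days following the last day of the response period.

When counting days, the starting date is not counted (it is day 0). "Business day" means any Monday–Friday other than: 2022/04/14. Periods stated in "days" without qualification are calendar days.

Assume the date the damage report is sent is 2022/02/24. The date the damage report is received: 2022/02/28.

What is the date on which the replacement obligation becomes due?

2022/06/14

The last day of the repair period: 6 calendar days after 2022/02/24 is 2022/03/02.
From Wednesday, 2022/03/02, 7 business days (Mar 3, Mar 4, Mar 7, Mar 8, Mar 9, Mar 10, Mar 11, skipping weekends) brings us to Friday, 2022/03/11, which is the last day of the response period.
The date on which the replacement obligation becomes due: 2022/03/11 + 95 days = 2022/06/14.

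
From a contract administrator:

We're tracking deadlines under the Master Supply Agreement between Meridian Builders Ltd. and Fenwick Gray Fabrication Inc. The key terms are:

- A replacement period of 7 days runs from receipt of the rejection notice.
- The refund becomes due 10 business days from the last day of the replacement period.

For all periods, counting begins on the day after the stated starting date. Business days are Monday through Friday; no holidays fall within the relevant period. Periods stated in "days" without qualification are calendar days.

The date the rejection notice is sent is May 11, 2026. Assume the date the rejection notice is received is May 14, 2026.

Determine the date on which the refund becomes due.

June 4, 2026

The last day of the replacement period: 7 calendar days after May 14, 2026 is May 21, 2026.
The date on which the refund becomes due: counting 10 business days from Thursday, May 21, 2026 (May 22, May 25, May 26, May 27, May 28, May 29, Jun 1, Jun 2, Jun 3, Jun 4, skipping weekends) reaches Thursday, June 4, 2026.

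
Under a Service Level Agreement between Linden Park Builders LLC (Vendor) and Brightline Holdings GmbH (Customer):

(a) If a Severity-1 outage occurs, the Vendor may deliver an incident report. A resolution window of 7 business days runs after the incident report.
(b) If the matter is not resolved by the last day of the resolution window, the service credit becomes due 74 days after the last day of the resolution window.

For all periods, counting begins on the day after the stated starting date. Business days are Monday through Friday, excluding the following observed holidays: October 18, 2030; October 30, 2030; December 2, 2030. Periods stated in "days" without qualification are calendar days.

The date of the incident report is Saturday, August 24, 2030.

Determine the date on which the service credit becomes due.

From Saturday, August 24, 2030, 7 business days (Aug 26, Aug 27, Aug 28, Aug 29, Aug 30, Sep 2, Sep 3, skipping weekends) brings us to Tuesday, September 3, 2030, which is the last day of the resolution window.
Adding 74 calendar days to September 3, 2030 gives November 16, 2030, which is the date on which the service credit becomes due.

November 16, 2030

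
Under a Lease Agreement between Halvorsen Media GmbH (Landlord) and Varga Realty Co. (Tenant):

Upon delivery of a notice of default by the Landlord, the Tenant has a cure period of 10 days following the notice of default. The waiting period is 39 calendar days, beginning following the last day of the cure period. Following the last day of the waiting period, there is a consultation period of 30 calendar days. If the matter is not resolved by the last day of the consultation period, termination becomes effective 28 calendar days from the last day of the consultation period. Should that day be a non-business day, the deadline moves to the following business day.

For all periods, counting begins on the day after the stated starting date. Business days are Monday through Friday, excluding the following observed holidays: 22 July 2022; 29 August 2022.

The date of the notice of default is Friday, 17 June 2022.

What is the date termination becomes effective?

3 October 2022

Adding 10 calendar days to 17 June 2022 gives 27 June 2022, which is the last day of the cure period.
The last day of the waiting period: 27 June 2022 + 39 days = 5 August 2022.
The last day of the consultation period: 30 calendar days after 5 August 2022 is 4 September 2022.
The date termination becomes effective: 28 calendar days after 4 September 2022 is 2 October 2022. That falls on a Sunday, so it rolls to the next business day, Monday, 3 October 2022.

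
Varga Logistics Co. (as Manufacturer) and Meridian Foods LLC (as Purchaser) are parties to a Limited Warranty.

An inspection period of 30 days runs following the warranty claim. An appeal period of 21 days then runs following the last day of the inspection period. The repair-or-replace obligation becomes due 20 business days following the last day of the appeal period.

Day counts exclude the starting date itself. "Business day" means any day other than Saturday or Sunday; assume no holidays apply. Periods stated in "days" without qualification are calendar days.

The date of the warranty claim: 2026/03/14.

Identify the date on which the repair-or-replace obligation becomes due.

2026/06/01

The last day of the inspection period: 2026/03/14 + 30 days = 2026/04/13.
The last day of the appeal period: 21 calendar days after 2026/04/13 is 2026/05/04.
The date on which the repair-or-replace obligation becomes due: counting 20 business days from Monday, 2026/05/04 (May 5, May 6, May 7, May 8, …, May 28, May 29, Jun 1, skipping weekends) reaches Monday, 2026/06/01.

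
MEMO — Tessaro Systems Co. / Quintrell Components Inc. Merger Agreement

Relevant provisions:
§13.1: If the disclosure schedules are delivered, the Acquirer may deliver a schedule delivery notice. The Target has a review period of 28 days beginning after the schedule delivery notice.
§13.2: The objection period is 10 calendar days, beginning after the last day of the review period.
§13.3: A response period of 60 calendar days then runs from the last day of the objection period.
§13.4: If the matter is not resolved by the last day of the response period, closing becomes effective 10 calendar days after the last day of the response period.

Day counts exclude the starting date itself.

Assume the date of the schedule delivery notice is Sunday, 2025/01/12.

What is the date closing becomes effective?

The last day of the review period: 2025/01/12 + 28 days = 2025/02/09.
The last day of the objection period: 2025/02/09 + 10 days = 2025/02/19.
The last day of the response period: 60 calendar days after 2025/02/19 is 2025/04/20.
The date closing becomes effective: 2025/04/20 + 10 days = 2025/04/30.

2025/04/30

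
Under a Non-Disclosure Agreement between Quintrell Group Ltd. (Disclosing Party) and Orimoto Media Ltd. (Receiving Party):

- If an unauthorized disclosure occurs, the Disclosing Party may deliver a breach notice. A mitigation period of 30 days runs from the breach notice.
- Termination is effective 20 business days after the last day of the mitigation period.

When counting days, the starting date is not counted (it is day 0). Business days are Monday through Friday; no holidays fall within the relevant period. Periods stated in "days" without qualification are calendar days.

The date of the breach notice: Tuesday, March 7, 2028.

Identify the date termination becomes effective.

The last day of the mitigation period: March 7, 2028 + 30 days = April 6, 2028.
The date termination becomes effective: 20 business days after Thursday, April 6, 2028, skipping weekends — Apr 7, Apr 10, Apr 11, Apr 12, …, May 2, May 3, May 4 — lands on Thursday, May 4, 2028.

May 4, 2028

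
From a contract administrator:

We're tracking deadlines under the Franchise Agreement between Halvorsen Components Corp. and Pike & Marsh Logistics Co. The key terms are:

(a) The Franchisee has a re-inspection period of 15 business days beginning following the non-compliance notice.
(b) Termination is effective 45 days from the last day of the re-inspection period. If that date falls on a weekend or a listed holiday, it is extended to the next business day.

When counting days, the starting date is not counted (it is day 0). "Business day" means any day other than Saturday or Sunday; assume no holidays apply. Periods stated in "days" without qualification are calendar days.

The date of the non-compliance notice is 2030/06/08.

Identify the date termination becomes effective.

The last day of the re-inspection period: counting 15 business days from Saturday, 2030/06/08 (Jun 10, Jun 11, Jun 12, Jun 13, …, Jun 26, Jun 27, Jun 28, skipping weekends) reaches Friday, 2030/06/28.
Adding 45 calendar days to 2030/06/28 gives 2030/08/12, which is the date termination becomes effective. 2030/08/12 is a Monday, so no roll-forward applies.

2030/08/12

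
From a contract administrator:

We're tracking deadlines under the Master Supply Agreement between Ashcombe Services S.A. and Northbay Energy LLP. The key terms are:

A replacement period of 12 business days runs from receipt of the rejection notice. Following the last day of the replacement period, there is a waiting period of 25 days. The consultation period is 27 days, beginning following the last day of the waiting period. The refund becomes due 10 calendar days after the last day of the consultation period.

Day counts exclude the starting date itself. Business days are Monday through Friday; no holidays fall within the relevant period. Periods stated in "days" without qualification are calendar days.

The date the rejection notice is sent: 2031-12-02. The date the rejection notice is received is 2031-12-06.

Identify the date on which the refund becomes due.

From Saturday, 2031-12-06, 12 business days (Dec 8, Dec 9, Dec 10, Dec 11, …, Dec 19, Dec 22, Dec 23, skipping weekends) brings us to Tuesday, 2031-12-23, which is the last day of the replacement period.
Adding 25 calendar days to 2031-12-23 gives 2032-01-17, which is the last day of the waiting period.
The last day of the consultation period: 27 calendar days after 2032-01-17 is 2032-02-13.
The date on which the refund becomes due: 10 calendar days after 2032-02-13 is 2032-02-23.

2032-02-23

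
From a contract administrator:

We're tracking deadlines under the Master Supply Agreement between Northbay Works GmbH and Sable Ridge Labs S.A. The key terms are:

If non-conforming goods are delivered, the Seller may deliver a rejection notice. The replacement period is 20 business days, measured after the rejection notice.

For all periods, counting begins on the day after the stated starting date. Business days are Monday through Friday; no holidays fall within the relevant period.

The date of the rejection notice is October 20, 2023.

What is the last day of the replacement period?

November 17, 2023

From Friday, October 20, 2023, 20 business days (Oct 23, Oct 24, Oct 25, Oct 26, …, Nov 15, Nov 16, Nov 17, skipping weekends) brings us to Friday, November 17, 2023, which is the last day of the replacement period.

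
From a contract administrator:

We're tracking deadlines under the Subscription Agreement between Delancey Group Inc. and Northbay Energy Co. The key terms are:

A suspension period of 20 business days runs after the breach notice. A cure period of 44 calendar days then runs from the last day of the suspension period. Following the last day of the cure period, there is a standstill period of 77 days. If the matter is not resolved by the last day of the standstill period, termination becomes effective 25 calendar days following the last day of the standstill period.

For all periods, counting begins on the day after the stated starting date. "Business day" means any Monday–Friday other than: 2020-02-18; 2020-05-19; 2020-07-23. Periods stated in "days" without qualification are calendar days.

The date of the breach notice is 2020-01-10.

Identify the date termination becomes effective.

2020-07-02

The last day of the suspension period: 20 business days after Friday, 2020-01-10, skipping weekends — Jan 13, Jan 14, Jan 15, Jan 16, …, Feb 5, Feb 6, Feb 7 — lands on Friday, 2020-02-07.
Adding 44 calendar days to 2020-02-07 gives 2020-03-22, which is the last day of the cure period.
The last day of the standstill period: 77 calendar days after 2020-03-22 is 2020-06-07.
Adding 25 calendar days to 2020-06-07 gives 2020-07-02, which is the date termination becomes effective.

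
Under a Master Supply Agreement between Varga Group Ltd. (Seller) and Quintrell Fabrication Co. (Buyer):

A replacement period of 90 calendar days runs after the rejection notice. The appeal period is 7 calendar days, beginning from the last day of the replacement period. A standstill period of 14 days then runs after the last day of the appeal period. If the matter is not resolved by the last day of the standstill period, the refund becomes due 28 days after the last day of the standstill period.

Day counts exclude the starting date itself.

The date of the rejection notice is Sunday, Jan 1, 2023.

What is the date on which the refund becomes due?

The last day of the replacement period: 90 calendar days after Jan 1, 2023 is Apr 1, 2023.
Adding 7 calendar days to Apr 1, 2023 gives Apr 8, 2023, which is the last day of the appeal period.
Adding 14 calendar days to Apr 8, 2023 gives Apr 22, 2023, which is the last day of the standstill period.
The date on which the refund becomes due: 28 calendar days after Apr 22, 2023 is May 20, 2023.

May 20, 2023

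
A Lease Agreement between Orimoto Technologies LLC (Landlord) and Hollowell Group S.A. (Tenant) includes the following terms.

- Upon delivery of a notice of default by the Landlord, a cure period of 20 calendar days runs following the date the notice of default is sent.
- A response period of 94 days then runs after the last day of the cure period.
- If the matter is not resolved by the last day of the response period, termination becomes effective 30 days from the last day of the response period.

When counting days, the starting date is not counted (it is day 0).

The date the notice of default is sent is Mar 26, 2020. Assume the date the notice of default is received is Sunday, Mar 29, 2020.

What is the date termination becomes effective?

Aug 17, 2020

The last day of the cure period: 20 calendar days after Mar 26, 2020 is Apr 15, 2020.
Adding 94 calendar days to Apr 15, 2020 gives Jul 18, 2020, which is the last day of the response period.
The date termination becomes effective: 30 calendar days after Jul 18, 2020 is Aug 17, 2020.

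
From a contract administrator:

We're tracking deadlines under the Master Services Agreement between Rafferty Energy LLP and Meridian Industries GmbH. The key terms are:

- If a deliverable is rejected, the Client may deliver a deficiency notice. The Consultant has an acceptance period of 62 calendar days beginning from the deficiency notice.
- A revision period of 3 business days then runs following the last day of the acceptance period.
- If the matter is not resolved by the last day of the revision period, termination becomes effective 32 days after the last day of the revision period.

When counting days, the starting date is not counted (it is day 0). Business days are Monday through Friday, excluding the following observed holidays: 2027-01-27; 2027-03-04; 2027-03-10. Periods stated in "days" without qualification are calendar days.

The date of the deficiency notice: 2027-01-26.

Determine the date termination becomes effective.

The last day of the acceptance period: 2027-01-26 + 62 days = 2027-03-29.
From Monday, 2027-03-29, 3 business days (Mar 30, Mar 31, Apr 1, skipping weekends) brings us to Thursday, 2027-04-01, which is the last day of the revision period.
Adding 32 calendar days to 2027-04-01 gives 2027-05-03, which is the date termination becomes effective.

2027-05-03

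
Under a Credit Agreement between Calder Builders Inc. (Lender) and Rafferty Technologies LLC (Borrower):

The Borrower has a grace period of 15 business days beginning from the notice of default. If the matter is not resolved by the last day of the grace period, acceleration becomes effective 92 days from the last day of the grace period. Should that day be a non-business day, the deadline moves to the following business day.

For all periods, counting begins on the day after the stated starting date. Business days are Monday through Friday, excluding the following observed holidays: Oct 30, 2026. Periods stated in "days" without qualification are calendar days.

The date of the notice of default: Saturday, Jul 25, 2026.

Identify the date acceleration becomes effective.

Nov 16, 2026

From Saturday, Jul 25, 2026, 15 business days (Jul 27, Jul 28, Jul 29, Jul 30, …, Aug 12, Aug 13, Aug 14, skipping weekends) brings us to Friday, Aug 14, 2026, which is the last day of the grace period.
The date acceleration becomes effective: 92 calendar days after Aug 14, 2026 is Nov 14, 2026. That falls on a Saturday, so it rolls to the next business day, Monday, Nov 16, 2026.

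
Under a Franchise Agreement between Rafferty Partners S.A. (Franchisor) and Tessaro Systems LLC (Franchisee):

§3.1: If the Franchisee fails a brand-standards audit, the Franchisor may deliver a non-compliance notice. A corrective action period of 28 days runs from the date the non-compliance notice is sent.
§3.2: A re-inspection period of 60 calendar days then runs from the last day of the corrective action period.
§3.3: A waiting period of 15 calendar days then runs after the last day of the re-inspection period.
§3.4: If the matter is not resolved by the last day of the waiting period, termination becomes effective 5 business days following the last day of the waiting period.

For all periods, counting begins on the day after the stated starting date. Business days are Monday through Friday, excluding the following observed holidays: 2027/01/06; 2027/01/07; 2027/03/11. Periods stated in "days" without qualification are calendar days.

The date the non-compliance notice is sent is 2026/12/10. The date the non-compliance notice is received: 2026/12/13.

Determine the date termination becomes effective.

Adding 28 calendar days to 2026/12/10 gives 2027/01/07, which is the last day of the corrective action period.
The last day of the re-inspection period: 60 calendar days after 2027/01/07 is 2027/03/08.
Adding 15 calendar days to 2027/03/08 gives 2027/03/23, which is the last day of the waiting period.
The date termination becomes effective: counting 5 business days from Tuesday, 2027/03/23 (Mar 24, Mar 25, Mar 26, Mar 29, Mar 30, skipping weekends) reaches Tuesday, 2027/03/30.

2027/03/30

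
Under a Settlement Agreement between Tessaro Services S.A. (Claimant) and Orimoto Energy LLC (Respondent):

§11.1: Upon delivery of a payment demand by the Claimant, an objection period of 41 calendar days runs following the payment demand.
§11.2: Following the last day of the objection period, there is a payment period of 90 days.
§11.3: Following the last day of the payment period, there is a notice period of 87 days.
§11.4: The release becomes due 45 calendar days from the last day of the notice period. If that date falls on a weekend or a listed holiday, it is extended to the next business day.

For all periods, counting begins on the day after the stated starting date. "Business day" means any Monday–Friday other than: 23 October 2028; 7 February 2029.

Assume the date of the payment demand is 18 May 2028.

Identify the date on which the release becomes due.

The last day of the objection period: 18 May 2028 + 41 days = 28 June 2028.
Adding 90 calendar days to 28 June 2028 gives 26 September 2028, which is the last day of the payment period.
The last day of the notice period: 26 September 2028 + 87 days = 22 December 2028.
The date on which the release becomes due: 45 calendar days after 22 December 2028 is 5 February 2029. 5 February 2029 is a Monday and is not a listed holiday, so no roll-forward applies.

5 February 2029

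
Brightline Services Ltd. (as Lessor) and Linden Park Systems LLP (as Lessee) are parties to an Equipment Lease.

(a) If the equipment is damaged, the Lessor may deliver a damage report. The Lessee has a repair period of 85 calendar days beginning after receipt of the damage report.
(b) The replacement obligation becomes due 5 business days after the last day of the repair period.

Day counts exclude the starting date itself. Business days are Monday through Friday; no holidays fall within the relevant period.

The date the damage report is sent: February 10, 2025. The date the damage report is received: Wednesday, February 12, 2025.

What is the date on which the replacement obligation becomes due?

May 15, 2025

The last day of the repair period: February 12, 2025 + 85 days = May 8, 2025.
The date on which the replacement obligation becomes due: counting 5 business days from Thursday, May 8, 2025 (May 9, May 12, May 13, May 14, May 15, skipping weekends) reaches Thursday, May 15, 2025.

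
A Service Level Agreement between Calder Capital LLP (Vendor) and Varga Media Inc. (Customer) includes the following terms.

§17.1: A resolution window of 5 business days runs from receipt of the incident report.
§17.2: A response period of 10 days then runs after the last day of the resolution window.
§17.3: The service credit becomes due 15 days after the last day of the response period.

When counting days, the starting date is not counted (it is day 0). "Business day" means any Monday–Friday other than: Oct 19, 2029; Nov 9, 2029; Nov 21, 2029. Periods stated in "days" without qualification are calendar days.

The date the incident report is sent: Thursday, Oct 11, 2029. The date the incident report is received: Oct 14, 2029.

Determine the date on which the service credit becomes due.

Nov 16, 2029

The last day of the resolution window: 5 business days after Sunday, Oct 14, 2029, skipping weekends and the listed holiday on Oct 19 — Oct 15, Oct 16, Oct 17, Oct 18, Oct 22 — lands on Monday, Oct 22, 2029.
The last day of the response period: Oct 22, 2029 + 10 days = Nov 1, 2029.
The date on which the service credit becomes due: Nov 1, 2029 + 15 days = Nov 16, 2029.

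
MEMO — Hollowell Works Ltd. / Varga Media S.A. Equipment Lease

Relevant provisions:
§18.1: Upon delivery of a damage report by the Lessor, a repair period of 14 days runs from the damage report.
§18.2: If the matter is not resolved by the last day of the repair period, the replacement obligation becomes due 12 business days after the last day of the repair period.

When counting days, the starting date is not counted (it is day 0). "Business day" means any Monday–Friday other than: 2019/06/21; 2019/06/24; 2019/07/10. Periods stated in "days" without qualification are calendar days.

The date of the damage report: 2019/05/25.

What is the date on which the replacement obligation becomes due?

2019/06/27

The last day of the repair period: 2019/05/25 + 14 days = 2019/06/08.
From Saturday, 2019/06/08, 12 business days (Jun 10, Jun 11, Jun 12, Jun 13, …, Jun 25, Jun 26, Jun 27, skipping weekends and the listed holidays on Jun 21, Jun 24) brings us to Thursday, 2019/06/27, which is the date on which the replacement obligation becomes due.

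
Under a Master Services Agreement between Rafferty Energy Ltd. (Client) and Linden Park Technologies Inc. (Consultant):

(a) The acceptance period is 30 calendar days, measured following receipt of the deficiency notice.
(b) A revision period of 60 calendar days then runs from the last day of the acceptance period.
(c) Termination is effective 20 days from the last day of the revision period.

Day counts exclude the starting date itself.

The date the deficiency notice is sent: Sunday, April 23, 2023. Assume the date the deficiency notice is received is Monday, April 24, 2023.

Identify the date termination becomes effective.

August 12, 2023

The last day of the acceptance period: April 24, 2023 + 30 days = May 24, 2023.
Adding 60 calendar days to May 24, 2023 gives July 23, 2023, which is the last day of the revision period.
The date termination becomes effective: 20 calendar days after July 23, 2023 is August 12, 2023.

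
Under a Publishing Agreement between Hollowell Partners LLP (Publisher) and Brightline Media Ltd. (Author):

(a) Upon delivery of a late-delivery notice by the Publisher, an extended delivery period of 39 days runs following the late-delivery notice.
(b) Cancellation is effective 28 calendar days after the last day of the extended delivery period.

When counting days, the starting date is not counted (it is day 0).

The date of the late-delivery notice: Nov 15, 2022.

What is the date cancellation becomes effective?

Adding 39 calendar days to Nov 15, 2022 gives Dec 24, 2022, which is the last day of the extended delivery period.
The date cancellation becomes effective: Dec 24, 2022 + 28 days = Jan 21, 2023.

Jan 21, 2023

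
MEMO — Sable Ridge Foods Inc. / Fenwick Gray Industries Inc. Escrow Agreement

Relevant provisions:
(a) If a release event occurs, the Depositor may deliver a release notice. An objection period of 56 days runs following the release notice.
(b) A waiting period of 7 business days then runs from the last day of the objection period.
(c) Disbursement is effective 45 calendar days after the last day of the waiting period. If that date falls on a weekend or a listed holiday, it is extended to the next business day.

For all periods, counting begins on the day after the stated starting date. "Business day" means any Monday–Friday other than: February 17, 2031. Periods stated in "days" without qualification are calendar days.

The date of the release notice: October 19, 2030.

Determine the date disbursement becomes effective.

February 7, 2031

The last day of the objection period: October 19, 2030 + 56 days = December 14, 2030.
The last day of the waiting period: 7 business days after Saturday, December 14, 2030, skipping weekends — Dec 16, Dec 17, Dec 18, Dec 19, Dec 20, Dec 23, Dec 24 — lands on Tuesday, December 24, 2030.
The date disbursement becomes effective: December 24, 2030 + 45 days = February 7, 2031. February 7, 2031 is a Friday and is not a listed holiday, so no roll-forward applies.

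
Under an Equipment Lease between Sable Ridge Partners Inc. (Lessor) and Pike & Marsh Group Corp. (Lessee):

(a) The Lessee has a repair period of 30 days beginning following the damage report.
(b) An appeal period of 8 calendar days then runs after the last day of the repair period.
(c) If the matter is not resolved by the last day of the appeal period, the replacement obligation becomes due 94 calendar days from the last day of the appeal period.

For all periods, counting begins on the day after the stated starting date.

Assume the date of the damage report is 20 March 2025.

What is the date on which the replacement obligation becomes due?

30 July 2025

The last day of the repair period: 30 calendar days after 20 March 2025 is 19 April 2025.
The last day of the appeal period: 8 calendar days after 19 April 2025 is 27 April 2025.
The date on which the replacement obligation becomes due: 94 calendar days after 27 April 2025 is 30 July 2025.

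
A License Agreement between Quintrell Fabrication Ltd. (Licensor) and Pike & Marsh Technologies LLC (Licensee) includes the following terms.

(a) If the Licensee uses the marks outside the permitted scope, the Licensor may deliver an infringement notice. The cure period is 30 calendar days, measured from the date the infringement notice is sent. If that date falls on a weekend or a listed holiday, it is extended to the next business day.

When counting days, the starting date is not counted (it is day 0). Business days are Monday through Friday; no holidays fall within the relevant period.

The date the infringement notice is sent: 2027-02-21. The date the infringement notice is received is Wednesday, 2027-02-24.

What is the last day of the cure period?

2027-03-23

The last day of the cure period: 30 calendar days after 2027-02-21 is 2027-03-23. 2027-03-23 is a Tuesday, so no roll-forward applies.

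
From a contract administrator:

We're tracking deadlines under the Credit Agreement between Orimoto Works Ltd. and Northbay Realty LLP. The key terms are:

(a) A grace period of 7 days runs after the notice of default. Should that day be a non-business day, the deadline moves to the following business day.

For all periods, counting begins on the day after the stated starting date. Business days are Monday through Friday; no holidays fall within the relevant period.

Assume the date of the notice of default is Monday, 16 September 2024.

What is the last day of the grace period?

23 September 2024

Adding 7 calendar days to 16 September 2024 gives 23 September 2024, which is the last day of the grace period. 23 September 2024 is a Monday, so no roll-forward applies.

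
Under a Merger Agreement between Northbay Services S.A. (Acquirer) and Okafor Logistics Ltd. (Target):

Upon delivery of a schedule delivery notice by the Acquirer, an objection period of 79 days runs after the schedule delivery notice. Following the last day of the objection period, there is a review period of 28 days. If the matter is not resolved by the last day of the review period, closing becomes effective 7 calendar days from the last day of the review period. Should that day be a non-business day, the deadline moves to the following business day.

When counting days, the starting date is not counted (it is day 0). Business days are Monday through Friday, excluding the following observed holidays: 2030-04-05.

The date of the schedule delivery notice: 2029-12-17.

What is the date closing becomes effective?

2030-04-10

Adding 79 calendar days to 2029-12-17 gives 2030-03-06, which is the last day of the objection period.
Adding 28 calendar days to 2030-03-06 gives 2030-04-03, which is the last day of the review period.
Adding 7 calendar days to 2030-04-03 gives 2030-04-10, which is the date closing becomes effective. 2030-04-10 is a Wednesday and is not a listed holiday, so no roll-forward applies.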